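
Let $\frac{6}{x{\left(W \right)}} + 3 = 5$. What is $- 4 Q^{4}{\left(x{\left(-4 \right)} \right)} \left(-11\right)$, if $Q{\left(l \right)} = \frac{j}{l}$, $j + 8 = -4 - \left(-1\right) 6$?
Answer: $704$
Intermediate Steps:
$x{\left(W \right)} = 3$ ($x{\left(W \right)} = \frac{6}{-3 + 5} = \frac{6}{2} = 6 \cdot \frac{1}{2} = 3$)
$j = -6$ ($j = -8 - \left(4 - 6\right) = -8 - -2 = -8 + \left(-4 + 6\right) = -8 + 2 = -6$)
$Q{\left(l \right)} = - \frac{6}{l}$
$- 4 Q^{4}{\left(x{\left(-4 \right)} \right)} \left(-11\right) = - 4 \left(- \frac{6}{3}\right)^{4} \left(-11\right) = - 4 \left(\left(-6\right) \frac{1}{3}\right)^{4} \left(-11\right) = - 4 \left(-2\right)^{4} \left(-11\right) = \left(-4\right) 16 \left(-11\right) = \left(-64\right) \left(-11\right) = 704$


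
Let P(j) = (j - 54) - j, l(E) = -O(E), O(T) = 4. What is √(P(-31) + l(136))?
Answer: I*√58 ≈ 7.6158*I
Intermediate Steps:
l(E) = -4 (l(E) = -1*4 = -4)
P(j) = -54 (P(j) = (-54 + j) - j = -54)
√(P(-31) + l(136)) = √(-54 - 4) = √(-58) = I*√58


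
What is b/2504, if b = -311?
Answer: -311/2504 ≈ -0.12420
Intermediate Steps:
b/2504 = -311/2504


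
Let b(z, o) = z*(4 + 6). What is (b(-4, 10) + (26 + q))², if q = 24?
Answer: 100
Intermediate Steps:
b(z, o) = 10*z (b(z, o) = z*10 = 10*z)
(b(-4, 10) + (26 + q))² = (10*(-4) + (26 + 24))² = (-40 + 50)² = 10² = 100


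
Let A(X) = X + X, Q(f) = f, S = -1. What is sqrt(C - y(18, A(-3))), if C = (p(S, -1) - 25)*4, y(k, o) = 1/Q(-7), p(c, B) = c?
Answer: I*sqrt(5089)/7 ≈ 10.191*I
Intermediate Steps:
A(X) = 2*X
y(k, o) = -1/7 (y(k, o) = 1/(-7) = -1/7)
C = -104 (C = (-1 - 25)*4 = -26*4 = -104)
sqrt(C - y(18, A(-3))) = sqrt(-104 - 1*(-1/7)) = sqrt(-104 + 1/7) = sqrt(-727/7) = I*sqrt(5089)/7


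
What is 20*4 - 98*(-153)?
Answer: 15074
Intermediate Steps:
20*4 - 98*(-153) = 80 + 14994 = 15074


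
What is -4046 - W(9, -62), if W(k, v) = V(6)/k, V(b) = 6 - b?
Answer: -4046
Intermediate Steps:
W(k, v) = 0 (W(k, v) = (6 - 1*6)/k = (6 - 6)/k = 0/k = 0)
-4046 - W(9, -62) = -4046 - 1*0 = -4046 + 0 = -4046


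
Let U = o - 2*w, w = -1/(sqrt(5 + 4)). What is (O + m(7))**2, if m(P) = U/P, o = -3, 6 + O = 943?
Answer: 7896100/9 ≈ 8.7734e+5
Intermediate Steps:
O = 937 (O = -6 + 943 = 937)
w = -1/3 (w = -1/(sqrt(9)) = -1/3 ≈ -0.33333)
U = -7/3 (U = -3 - 2*(-1/3) = -3 + 2/3 = -7/3 ≈ -2.3333)
m(P) = -7/(3*P)
(O + m(7))**2 = (937 - 7/3/7)**2 = (937 - 7/3*1/7)**2 = (937 - 1/3)**2 = (2810/3)**2 = 7896100/9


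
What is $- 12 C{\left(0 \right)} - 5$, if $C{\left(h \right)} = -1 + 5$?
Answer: $-53$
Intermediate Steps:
$C{\left(h \right)} = 4$
$- 12 C{\left(0 \right)} - 5 = \left(-12\right) 4 - 5 = -48 - 5 = -53$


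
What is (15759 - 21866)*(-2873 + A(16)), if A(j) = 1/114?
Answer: 2000170747/114 ≈ 1.7545e+7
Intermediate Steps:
A(j) = 1/114
(15759 - 21866)*(-2873 + A(16)) = (15759 - 21866)*(-2873 + 1/114) = -6107*(-327521/114) = 2000170747/114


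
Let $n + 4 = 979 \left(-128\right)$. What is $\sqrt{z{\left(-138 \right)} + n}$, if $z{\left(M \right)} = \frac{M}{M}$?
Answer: $i \sqrt{125315} \approx 354.0 i$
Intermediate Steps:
$n = -125316$ ($n = -4 + 979 \left(-128\right) = -4 - 125312 = -125316$)
$z{\left(M \right)} = 1$
$\sqrt{z{\left(-138 \right)} + n} = \sqrt{1 - 125316} = \sqrt{-125315} = i \sqrt{125315}$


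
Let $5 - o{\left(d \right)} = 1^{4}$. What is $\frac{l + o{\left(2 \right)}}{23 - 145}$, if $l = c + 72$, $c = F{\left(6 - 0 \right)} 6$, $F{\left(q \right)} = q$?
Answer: $- \frac{56}{61} \approx -0.91803$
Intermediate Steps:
$o{\left(d \right)} = 4$ ($o{\left(d \right)} = 5 - 1^{4} = 5 - 1 = 4$)
$c = 36$ ($c = \left(6 - 0\right) 6 = \left(6 + 0\right) 6 = 6 \cdot 6 = 36$)
$l = 108$ ($l = 36 + 72 = 108$)
$\frac{l + o{\left(2 \right)}}{23 - 145} = \frac{108 + 4}{23 - 145} = \frac{1}{-122} \cdot 112 = \left(- \frac{1}{122}\right) 112 = - \frac{56}{61}$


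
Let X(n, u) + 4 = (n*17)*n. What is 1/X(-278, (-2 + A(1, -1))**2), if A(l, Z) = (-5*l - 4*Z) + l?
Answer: 1/1313824 ≈ 7.6114e-7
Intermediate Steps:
A(l, Z) = -4*Z - 4*l
X(n, u) = -4 + 17*n**2 (X(n, u) = -4 + (n*17)*n = -4 + (17*n)*n = -4 + 17*n**2)
1/X(-278, (-2 + A(1, -1))**2) = 1/(-4 + 17*(-278)**2) = 1/(-4 + 17*77284) = 1/(-4 + 1313828) = 1/1313824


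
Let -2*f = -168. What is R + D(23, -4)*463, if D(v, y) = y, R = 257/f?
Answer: -155311/84 ≈ -1848.9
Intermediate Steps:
f = 84 (f = -½*(-168) = 84)
R = 257/84 ≈ 3.0595
R + D(23, -4)*463 = 257/84 - 4*463 = 257/84 - 1852 = -155311/84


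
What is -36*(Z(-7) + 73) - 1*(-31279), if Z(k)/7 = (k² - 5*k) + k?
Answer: 9247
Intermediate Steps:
Z(k) = -28*k + 7*k² (Z(k) = 7*((k² - 5*k) + k) = 7*(k² - 4*k) = -28*k + 7*k²)
-36*(Z(-7) + 73) - 1*(-31279) = -36*(7*(-7)*(-4 - 7) + 73) - 1*(-31279) = -36*(7*(-7)*(-11) + 73) + 31279 = -36*(539 + 73) + 31279 = -36*612 + 31279 = -22032 + 31279 = 9247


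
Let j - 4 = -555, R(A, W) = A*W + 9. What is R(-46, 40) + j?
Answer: -2382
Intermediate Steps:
R(A, W) = 9 + A*W
j = -551 (j = 4 - 555 = -551)
R(-46, 40) + j = (9 - 46*40) - 551 = (9 - 1840) - 551 = -1831 - 551 = -2382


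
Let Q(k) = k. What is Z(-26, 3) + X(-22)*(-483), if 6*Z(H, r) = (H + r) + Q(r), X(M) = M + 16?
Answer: 8684/3 ≈ 2894.7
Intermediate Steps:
X(M) = 16 + M
Z(H, r) = r/3 + H/6 (Z(H, r) = ((H + r) + r)/6 = (H + 2*r)/6 = r/3 + H/6)
Z(-26, 3) + X(-22)*(-483) = ((1/3)*3 + (1/6)*(-26)) + (16 - 22)*(-483) = (1 - 13/3) - 6*(-483) = -10/3 + 2898 = 8684/3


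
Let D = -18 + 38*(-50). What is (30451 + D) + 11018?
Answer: 39551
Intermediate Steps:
D = -1918 (D = -18 - 1900 = -1918)
(30451 + D) + 11018 = (30451 - 1918) + 11018 = 28533 + 11018 = 39551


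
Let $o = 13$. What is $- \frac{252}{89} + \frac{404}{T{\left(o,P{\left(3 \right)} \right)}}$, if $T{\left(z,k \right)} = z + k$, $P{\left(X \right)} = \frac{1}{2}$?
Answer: $\frac{65108}{2403} \approx 27.094$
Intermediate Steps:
$P{\left(X \right)} = \frac{1}{2}$
$T{\left(z,k \right)} = k + z$
$- \frac{252}{89} + \frac{404}{T{\left(o,P{\left(3 \right)} \right)}} = - \frac{252}{89} + \frac{404}{\frac{1}{2} + 13} = \left(-252\right) \frac{1}{89} + \frac{404}{\frac{27}{2}} = - \frac{252}{89} + 404 \cdot \frac{2}{27} = - \frac{252}{89} + \frac{808}{27} = \frac{65108}{2403}$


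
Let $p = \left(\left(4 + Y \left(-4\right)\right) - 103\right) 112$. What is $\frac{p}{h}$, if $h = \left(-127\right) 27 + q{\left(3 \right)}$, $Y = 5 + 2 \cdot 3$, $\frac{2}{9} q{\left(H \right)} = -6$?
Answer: $\frac{1001}{216} \approx 4.6343$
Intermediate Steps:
$q{\left(H \right)} = -27$ ($q{\left(H \right)} = \frac{9}{2} \left(-6\right) = -27$)
$Y = 11$ ($Y = 5 + 6 = 11$)
$p = -16016$ ($p = \left(\left(4 + 11 \left(-4\right)\right) - 103\right) 112 = \left(\left(4 - 44\right) - 103\right) 112 = \left(-40 - 103\right) 112 = \left(-143\right) 112 = -16016$)
$h = -3456$ ($h = \left(-127\right) 27 - 27 = -3429 - 27 = -3456$)
$\frac{p}{h} = - \frac{16016}{-3456} = \left(-16016\right) \left(- \frac{1}{3456}\right) = \frac{1001}{216}$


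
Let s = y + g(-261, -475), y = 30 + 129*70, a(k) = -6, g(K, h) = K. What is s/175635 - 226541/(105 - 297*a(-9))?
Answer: -4419102758/36824805 ≈ -120.00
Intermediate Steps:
y = 9060 (y = 30 + 9030 = 9060)
s = 8799 (s = 9060 - 261 = 8799)
s/175635 - 226541/(105 - 297*a(-9)) = 8799/175635 - 226541/(105 - 297*(-6)) = 8799*(1/175635) - 226541/(105 + 1782) = 2933/58545 - 226541/1887 = -4419102758/36824805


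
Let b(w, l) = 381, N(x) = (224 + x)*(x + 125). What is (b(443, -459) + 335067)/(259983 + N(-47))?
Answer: 37272/30421 ≈ 1.2252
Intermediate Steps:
N(x) = (125 + x)*(224 + x) (N(x) = (224 + x)*(125 + x) = (125 + x)*(224 + x))
(b(443, -459) + 335067)/(259983 + N(-47)) = (381 + 335067)/(259983 + (28000 + (-47)² + 349*(-47))) = 335448/(259983 + (28000 + 2209 - 16403)) = 335448/(259983 + 13806) = 335448/273789 = 335448*(1/273789) = 37272/30421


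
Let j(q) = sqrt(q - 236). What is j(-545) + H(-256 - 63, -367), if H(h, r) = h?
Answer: -319 + I*sqrt(781) ≈ -319.0 + 27.946*I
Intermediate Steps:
j(q) = sqrt(-236 + q)
j(-545) + H(-256 - 63, -367) = sqrt(-236 - 545) + (-256 - 63) = sqrt(-781) - 319 = I*sqrt(781) - 319 = -319 + I*sqrt(781)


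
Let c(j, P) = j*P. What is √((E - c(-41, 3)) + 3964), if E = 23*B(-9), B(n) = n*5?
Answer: 2*√763 ≈ 55.245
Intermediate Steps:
B(n) = 5*n
c(j, P) = P*j
E = -1035 (E = 23*(5*(-9)) = 23*(-45) = -1035)
√((E - c(-41, 3)) + 3964) = √((-1035 - 3*(-41)) + 3964) = √((-1035 - 1*(-123)) + 3964) = √((-1035 + 123) + 3964) = √(-912 + 3964) = √3052 = 2*√763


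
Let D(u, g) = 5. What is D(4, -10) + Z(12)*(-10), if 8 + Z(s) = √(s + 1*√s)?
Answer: 85 - 10*√(12 + 2*√3) ≈ 45.676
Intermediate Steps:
Z(s) = -8 + √(s + √s) (Z(s) = -8 + √(s + 1*√s) = -8 + √(s + √s))
D(4, -10) + Z(12)*(-10) = 5 + (-8 + √(12 + √12))*(-10) = 5 + (-8 + √(12 + 2*√3))*(-10) = 5 + (80 - 10*√(12 + 2*√3)) = 85 - 10*√(12 + 2*√3)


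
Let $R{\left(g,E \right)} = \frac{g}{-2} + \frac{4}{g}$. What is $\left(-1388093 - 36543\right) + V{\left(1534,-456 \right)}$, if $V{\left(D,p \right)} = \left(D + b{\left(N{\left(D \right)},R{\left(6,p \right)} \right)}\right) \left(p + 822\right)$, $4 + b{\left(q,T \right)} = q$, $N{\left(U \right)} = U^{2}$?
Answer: $860390440$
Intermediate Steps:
$R{\left(g,E \right)} = \frac{4}{g} - \frac{g}{2}$ ($R{\left(g,E \right)} = g \left(- \frac{1}{2}\right) + \frac{4}{g} = - \frac{g}{2} + \frac{4}{g} = \frac{4}{g} - \frac{g}{2}$)
$b{\left(q,T \right)} = -4 + q$
$V{\left(D,p \right)} = \left(822 + p\right) \left(-4 + D + D^{2}\right)$ ($V{\left(D,p \right)} = \left(D + \left(-4 + D^{2}\right)\right) \left(p + 822\right) = \left(-4 + D + D^{2}\right) \left(822 + p\right) = \left(822 + p\right) \left(-4 + D + D^{2}\right)$)
$\left(-1388093 - 36543\right) + V{\left(1534,-456 \right)} = \left(-1388093 - 36543\right) + \left(-3288 + 822 \cdot 1534 + 822 \cdot 1534^{2} + 1534 \left(-456\right) - 456 \left(-4 + 1534^{2}\right)\right) = -1424636 - \left(-1934852388 + 456 \left(-4 + 2353156\right)\right) = -1424636 - -861815076 = -1424636 + 861815076 = 860390440$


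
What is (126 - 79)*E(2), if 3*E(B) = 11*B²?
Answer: 2068/3 ≈ 689.33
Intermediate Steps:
E(B) = 11*B²/3 (E(B) = (11*B²)/3 = 11*B²/3)
(126 - 79)*E(2) = (126 - 79)*((11/3)*2²) = 47*((11/3)*4) = 47*(44/3) = 2068/3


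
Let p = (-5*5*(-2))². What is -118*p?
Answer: -295000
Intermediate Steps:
p = 2500 (p = (-25*(-2))² = 50² = 2500)
-118*p = -118*2500 = -295000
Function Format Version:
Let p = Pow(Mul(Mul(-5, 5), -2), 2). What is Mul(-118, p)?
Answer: -295000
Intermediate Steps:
p = 2500 (p = Pow(Mul(-25, -2), 2) = Pow(50, 2) = 2500)
Mul(-118, p) = Mul(-118, 2500) = -295000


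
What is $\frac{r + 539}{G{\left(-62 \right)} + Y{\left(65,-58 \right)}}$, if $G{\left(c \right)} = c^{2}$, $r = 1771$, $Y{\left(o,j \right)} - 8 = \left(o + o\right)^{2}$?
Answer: $\frac{1155}{10376} \approx 0.11131$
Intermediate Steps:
$Y{\left(o,j \right)} = 8 + 4 o^{2}$ ($Y{\left(o,j \right)} = 8 + \left(o + o\right)^{2} = 8 + \left(2 o\right)^{2} = 8 + 4 o^{2}$)
$\frac{r + 539}{G{\left(-62 \right)} + Y{\left(65,-58 \right)}} = \frac{1771 + 539}{\left(-62\right)^{2} + \left(8 + 4 \cdot 65^{2}\right)} = \frac{2310}{3844 + \left(8 + 4 \cdot 4225\right)} = \frac{2310}{3844 + \left(8 + 16900\right)} = \frac{2310}{3844 + 16908} = \frac{2310}{20752} = 2310 \cdot \frac{1}{20752} = \frac{1155}{10376}$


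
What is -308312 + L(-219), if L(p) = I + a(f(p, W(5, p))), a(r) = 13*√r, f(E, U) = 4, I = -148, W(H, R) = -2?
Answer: -308434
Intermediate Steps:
L(p) = -122 (L(p) = -148 + 13*√4 = -148 + 13*2 = -148 + 26 = -122)
-308312 + L(-219) = -308312 - 122 = -308434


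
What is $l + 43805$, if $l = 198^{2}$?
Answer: $83009$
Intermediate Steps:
$l = 39204$
$l + 43805 = 39204 + 43805 = 83009$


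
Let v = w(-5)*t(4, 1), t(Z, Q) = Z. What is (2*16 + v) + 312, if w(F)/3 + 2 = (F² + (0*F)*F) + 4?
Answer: 668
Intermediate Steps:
w(F) = 6 + 3*F² (w(F) = -6 + 3*((F² + (0*F)*F) + 4) = -6 + 3*((F² + 0*F) + 4) = -6 + 3*((F² + 0) + 4) = -6 + 3*(F² + 4) = -6 + 3*(4 + F²) = -6 + (12 + 3*F²) = 6 + 3*F²)
v = 324 (v = (6 + 3*(-5)²)*4 = (6 + 3*25)*4 = (6 + 75)*4 = 81*4 = 324)
(2*16 + v) + 312 = (2*16 + 324) + 312 = (32 + 324) + 312 = 356 + 312 = 668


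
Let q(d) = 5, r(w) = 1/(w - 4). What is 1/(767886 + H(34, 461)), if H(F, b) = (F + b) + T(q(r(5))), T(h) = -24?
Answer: 1/768357 ≈ 1.3015e-6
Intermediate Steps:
r(w) = 1/(-4 + w)
H(F, b) = -24 + F + b (H(F, b) = (F + b) - 24 = -24 + F + b)
1/(767886 + H(34, 461)) = 1/(767886 + (-24 + 34 + 461)) = 1/(767886 + 471) = 1/768357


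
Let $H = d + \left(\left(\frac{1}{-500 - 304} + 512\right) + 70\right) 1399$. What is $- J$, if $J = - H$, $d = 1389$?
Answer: $\frac{655746629}{804} \approx 8.1561 \cdot 10^{5}$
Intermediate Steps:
$H = \frac{655746629}{804}$ ($H = 1389 + \left(\left(\frac{1}{-500 - 304} + 512\right) + 70\right) 1399 = 1389 + \left(\left(\frac{1}{-804} + 512\right) + 70\right) 1399 = 1389 + \left(\left(- \frac{1}{804} + 512\right) + 70\right) 1399 = 1389 + \left(\frac{411647}{804} + 70\right) 1399 = 1389 + \frac{467927}{804} \cdot 1399 = 1389 + \frac{654629873}{804} = \frac{655746629}{804} \approx 8.1561 \cdot 10^{5}$)
$J = - \frac{655746629}{804}$ ($J = \left(-1\right) \frac{655746629}{804} = - \frac{655746629}{804} \approx -8.1561 \cdot 10^{5}$)
$- J = \left(-1\right) \left(- \frac{655746629}{804}\right) = \frac{655746629}{804}$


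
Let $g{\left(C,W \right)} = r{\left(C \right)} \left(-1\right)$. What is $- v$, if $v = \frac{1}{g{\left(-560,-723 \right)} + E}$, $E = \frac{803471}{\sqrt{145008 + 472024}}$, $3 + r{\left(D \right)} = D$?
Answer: $\frac{20434648}{26469743049} - \frac{94526 \sqrt{154258}}{26469743049} \approx -0.00063057$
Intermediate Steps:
$r{\left(D \right)} = -3 + D$
$g{\left(C,W \right)} = 3 - C$ ($g{\left(C,W \right)} = \left(-3 + C\right) \left(-1\right) = 3 - C$)
$E = \frac{47263 \sqrt{154258}}{18148}$ ($E = \frac{803471}{\sqrt{617032}} = \frac{803471}{2 \sqrt{154258}} = 803471 \frac{\sqrt{154258}}{308516} = \frac{47263 \sqrt{154258}}{18148} \approx 1022.9$)
$v = \frac{1}{563 + \frac{47263 \sqrt{154258}}{18148}}$ ($v = \frac{1}{\left(3 - -560\right) + \frac{47263 \sqrt{154258}}{18148}} = \frac{1}{\left(3 + 560\right) + \frac{47263 \sqrt{154258}}{18148}} = \frac{1}{563 + \frac{47263 \sqrt{154258}}{18148}} \approx 0.00063057$)
$- v = - (- \frac{20434648}{26469743049} + \frac{94526 \sqrt{154258}}{26469743049}) = \frac{20434648}{26469743049} - \frac{94526 \sqrt{154258}}{26469743049}$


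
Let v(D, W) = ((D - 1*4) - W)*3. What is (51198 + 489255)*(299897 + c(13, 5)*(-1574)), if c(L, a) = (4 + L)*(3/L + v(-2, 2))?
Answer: 6575628417999/13 ≈ 5.0582e+11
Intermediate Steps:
v(D, W) = -12 - 3*W + 3*D (v(D, W) = ((D - 4) - W)*3 = ((-4 + D) - W)*3 = (-4 + D - W)*3 = -12 - 3*W + 3*D)
c(L, a) = (-24 + 3/L)*(4 + L) (c(L, a) = (4 + L)*(3/L + (-12 - 3*2 + 3*(-2))) = (4 + L)*(3/L + (-12 - 6 - 6)) = (4 + L)*(3/L - 24) = (4 + L)*(-24 + 3/L) = (-24 + 3/L)*(4 + L))
(51198 + 489255)*(299897 + c(13, 5)*(-1574)) = (51198 + 489255)*(299897 + (-93 - 24*13 + 12/13)*(-1574)) = 540453*(299897 + (-93 - 312 + 12*(1/13))*(-1574)) = 540453*(299897 + (-93 - 312 + 12/13)*(-1574)) = 540453*(299897 - 5253/13*(-1574)) = 540453*(299897 + 8268222/13) = 540453*(12166883/13) = 6575628417999/13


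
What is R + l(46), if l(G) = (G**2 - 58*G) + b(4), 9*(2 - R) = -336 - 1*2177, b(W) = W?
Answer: -2401/9 ≈ -266.78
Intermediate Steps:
R = 2531/9 (R = 2 - (-336 - 1*2177)/9 = 2 - (-336 - 2177)/9 = 2 - 1/9*(-2513) = 2 + 2513/9 = 2531/9 ≈ 281.22)
l(G) = 4 + G**2 - 58*G (l(G) = (G**2 - 58*G) + 4 = 4 + G**2 - 58*G)
R + l(46) = 2531/9 + (4 + 46**2 - 58*46) = 2531/9 + (4 + 2116 - 2668) = 2531/9 - 548 = -2401/9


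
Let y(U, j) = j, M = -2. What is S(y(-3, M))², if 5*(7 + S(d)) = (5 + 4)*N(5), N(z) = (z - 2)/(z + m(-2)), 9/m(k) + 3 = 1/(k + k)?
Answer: 440896/21025 ≈ 20.970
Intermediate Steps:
m(k) = 9/(-3 + 1/(2*k)) (m(k) = 9/(-3 + 1/(k + k)) = 9/(-3 + 1/(2*k)))
N(z) = (-2 + z)/(-36/13 + z) (N(z) = (z - 2)/(z - 18*(-2)/(-1 + 6*(-2))) = (-2 + z)/(z - 18*(-2)/(-1 - 12)) = (-2 + z)/(z - 18*(-2)/(-13)) = (-2 + z)/(z - 18*(-2)*(-1/13)) = (-2 + z)/(z - 36/13) = (-2 + z)/(-36/13 + z))
S(d) = -664/145 (S(d) = -7 + ((5 + 4)*(13*(-2 + 5)/(-36 + 13*5)))/5 = -7 + (9*(13*3/(-36 + 65)))/5 = -7 + (9*(13*3/29))/5 = -7 + (9*(13*(1/29)*3))/5 = -7 + (9*(39/29))/5 = -7 + (⅕)*(351/29) = -7 + 351/145 = -664/145)
S(y(-3, M))² = (-664/145)² = 440896/21025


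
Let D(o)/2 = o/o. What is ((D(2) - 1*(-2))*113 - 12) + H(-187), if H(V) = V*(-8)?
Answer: 1936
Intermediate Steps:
H(V) = -8*V
D(o) = 2 (D(o) = 2*(o/o) = 2*1 = 2)
((D(2) - 1*(-2))*113 - 12) + H(-187) = ((2 - 1*(-2))*113 - 12) - 8*(-187) = ((2 + 2)*113 - 12) + 1496 = (4*113 - 12) + 1496 = (452 - 12) + 1496 = 440 + 1496 = 1936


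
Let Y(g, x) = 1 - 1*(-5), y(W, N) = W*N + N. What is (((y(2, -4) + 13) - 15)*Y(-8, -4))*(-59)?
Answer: 4956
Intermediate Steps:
y(W, N) = N + N*W (y(W, N) = N*W + N = N + N*W)
Y(g, x) = 6 (Y(g, x) = 1 + 5 = 6)
(((y(2, -4) + 13) - 15)*Y(-8, -4))*(-59) = (((-4*(1 + 2) + 13) - 15)*6)*(-59) = (((-4*3 + 13) - 15)*6)*(-59) = (((-12 + 13) - 15)*6)*(-59) = ((1 - 15)*6)*(-59) = -14*6*(-59) = -84*(-59) = 4956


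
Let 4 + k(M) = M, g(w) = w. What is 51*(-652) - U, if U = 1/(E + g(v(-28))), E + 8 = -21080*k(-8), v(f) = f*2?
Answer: -8409297793/252896 ≈ -33252.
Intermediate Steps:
v(f) = 2*f
k(M) = -4 + M
E = 252952 (E = -8 - 21080*(-4 - 8) = -8 - 21080*(-12) = -8 + 252960 = 252952)
U = 1/252896 (U = 1/(252952 + 2*(-28)) = 1/(252952 - 56) = 1/252896 ≈ 3.9542e-6)
51*(-652) - U = 51*(-652) - 1*1/252896 = -33252 - 1/252896 = -8409297793/252896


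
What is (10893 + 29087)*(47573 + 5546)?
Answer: 2123697620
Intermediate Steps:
(10893 + 29087)*(47573 + 5546) = 39980*53119 = 2123697620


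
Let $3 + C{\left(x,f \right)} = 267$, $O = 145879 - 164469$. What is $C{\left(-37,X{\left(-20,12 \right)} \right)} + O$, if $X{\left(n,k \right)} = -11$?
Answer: $-18326$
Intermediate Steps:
$O = -18590$
$C{\left(x,f \right)} = 264$ ($C{\left(x,f \right)} = -3 + 267 = 264$)
$C{\left(-37,X{\left(-20,12 \right)} \right)} + O = 264 - 18590 = -18326$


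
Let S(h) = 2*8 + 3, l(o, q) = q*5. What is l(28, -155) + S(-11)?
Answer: -756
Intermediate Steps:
l(o, q) = 5*q
S(h) = 19 (S(h) = 16 + 3 = 19)
l(28, -155) + S(-11) = 5*(-155) + 19 = -775 + 19 = -756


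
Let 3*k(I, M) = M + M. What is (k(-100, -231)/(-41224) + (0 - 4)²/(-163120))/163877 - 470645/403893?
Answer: -2315371961599748603/1986980729637464820 ≈ -1.1653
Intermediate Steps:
k(I, M) = 2*M/3 (k(I, M) = (M + M)/3 = (2*M)/3 = 2*M/3)
(k(-100, -231)/(-41224) + (0 - 4)²/(-163120))/163877 - 470645/403893 = (((⅔)*(-231))/(-41224) + (0 - 4)²/(-163120))/163877 - 470645/403893 = (-154*(-1/41224) + (-4)²*(-1/163120))*(1/163877) - 470645*1/403893 = (77/20612 + 16*(-1/163120))*(1/163877) - 67235/57699 = (77/20612 - 1/10195)*(1/163877) - 67235/57699 = (764403/210139340)*(1/163877) - 67235/57699 = 764403/34437004621180 - 67235/57699 = -2315371961599748603/1986980729637464820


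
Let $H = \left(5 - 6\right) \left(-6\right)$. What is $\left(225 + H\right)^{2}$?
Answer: $53361$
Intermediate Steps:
$H = 6$ ($H = \left(-1\right) \left(-6\right) = 6$)
$\left(225 + H\right)^{2} = \left(225 + 6\right)^{2} = 231^{2} = 53361$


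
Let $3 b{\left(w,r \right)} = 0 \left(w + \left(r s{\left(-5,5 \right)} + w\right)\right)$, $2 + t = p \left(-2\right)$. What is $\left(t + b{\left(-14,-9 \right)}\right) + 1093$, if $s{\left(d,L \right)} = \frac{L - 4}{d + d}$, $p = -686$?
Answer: $2463$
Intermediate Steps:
$s{\left(d,L \right)} = \frac{-4 + L}{2 d}$
$t = 1370$ ($t = -2 - -1372 = -2 + 1372 = 1370$)
$b{\left(w,r \right)} = 0$ ($b{\left(w,r \right)} = \frac{0 \left(w + \left(r \frac{-4 + 5}{2 \left(-5\right)} + w\right)\right)}{3} = \frac{0 \left(w + \left(r \frac{1}{2} \left(- \frac{1}{5}\right) 1 + w\right)\right)}{3} = \frac{0 \left(w + \left(r \left(- \frac{1}{10}\right) + w\right)\right)}{3} = \frac{0 \left(w - \left(- w + \frac{r}{10}\right)\right)}{3} = \frac{0 \left(2 w - \frac{r}{10}\right)}{3} = \frac{1}{3} \cdot 0 = 0$)
$\left(t + b{\left(-14,-9 \right)}\right) + 1093 = \left(1370 + 0\right) + 1093 = 1370 + 1093 = 2463$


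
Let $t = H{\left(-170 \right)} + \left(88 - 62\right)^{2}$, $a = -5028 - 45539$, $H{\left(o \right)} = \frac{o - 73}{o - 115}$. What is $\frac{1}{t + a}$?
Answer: $- \frac{95}{4739564} \approx -2.0044 \cdot 10^{-5}$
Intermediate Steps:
$H{\left(o \right)} = \frac{-73 + o}{-115 + o}$
$a = -50567$ ($a = -5028 - 45539 = -50567$)
$t = \frac{64301}{95}$ ($t = \frac{-73 - 170}{-115 - 170} + \left(88 - 62\right)^{2} = \frac{1}{-285} \left(-243\right) + 26^{2} = \left(- \frac{1}{285}\right) \left(-243\right) + 676 = \frac{81}{95} + 676 = \frac{64301}{95} \approx 676.85$)
$\frac{1}{t + a} = \frac{1}{\frac{64301}{95} - 50567} = \frac{1}{- \frac{4739564}{95}} = - \frac{95}{4739564}$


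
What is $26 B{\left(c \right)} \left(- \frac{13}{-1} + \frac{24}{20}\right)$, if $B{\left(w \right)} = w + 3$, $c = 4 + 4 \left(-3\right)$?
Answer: $-1846$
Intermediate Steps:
$c = -8$ ($c = 4 - 12 = -8$)
$B{\left(w \right)} = 3 + w$
$26 B{\left(c \right)} \left(- \frac{13}{-1} + \frac{24}{20}\right) = 26 \left(3 - 8\right) \left(- \frac{13}{-1} + \frac{24}{20}\right) = 26 \left(-5\right) \left(\left(-13\right) \left(-1\right) + 24 \cdot \frac{1}{20}\right) = - 130 \left(13 + \frac{6}{5}\right) = \left(-130\right) \frac{71}{5} = -1846$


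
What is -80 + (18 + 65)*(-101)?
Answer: -8463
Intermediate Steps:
-80 + (18 + 65)*(-101) = -80 + 83*(-101) = -80 - 8383 = -8463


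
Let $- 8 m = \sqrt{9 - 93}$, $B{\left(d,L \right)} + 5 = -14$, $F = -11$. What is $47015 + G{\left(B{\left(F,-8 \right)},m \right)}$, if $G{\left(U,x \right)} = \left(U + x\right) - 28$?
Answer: $46968 - \frac{i \sqrt{21}}{4} \approx 46968.0 - 1.1456 i$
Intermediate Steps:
$B{\left(d,L \right)} = -19$ ($B{\left(d,L \right)} = -5 - 14 = -19$)
$m = - \frac{i \sqrt{21}}{4}$ ($m = - \frac{\sqrt{9 - 93}}{8} = - \frac{\sqrt{-84}}{8} = - \frac{2 i \sqrt{21}}{8} = - \frac{i \sqrt{21}}{4} \approx - 1.1456 i$)
$G{\left(U,x \right)} = -28 + U + x$
$47015 + G{\left(B{\left(F,-8 \right)},m \right)} = 47015 - \left(47 + \frac{i \sqrt{21}}{4}\right) = 46968 - \frac{i \sqrt{21}}{4}$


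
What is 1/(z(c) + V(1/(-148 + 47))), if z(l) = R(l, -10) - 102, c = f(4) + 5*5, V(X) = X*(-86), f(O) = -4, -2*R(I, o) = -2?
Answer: -101/10115 ≈ -0.0099852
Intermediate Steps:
R(I, o) = 1 (R(I, o) = -½*(-2) = 1)
V(X) = -86*X
c = 21 (c = -4 + 5*5 = -4 + 25 = 21)
z(l) = -101 (z(l) = 1 - 102 = -101)
1/(z(c) + V(1/(-148 + 47))) = 1/(-101 - 86/(-148 + 47)) = 1/(-101 - 86/(-101)) = 1/(-101 - 86*(-1/101)) = 1/(-101 + 86/101) = 1/(-10115/101) = -101/10115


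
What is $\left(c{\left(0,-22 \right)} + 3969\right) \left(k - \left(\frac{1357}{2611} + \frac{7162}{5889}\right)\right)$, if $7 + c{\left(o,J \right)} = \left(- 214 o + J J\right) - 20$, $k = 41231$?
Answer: $\frac{2805856260143444}{15376179} \approx 1.8248 \cdot 10^{8}$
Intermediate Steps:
$c{\left(o,J \right)} = -27 + J^{2} - 214 o$ ($c{\left(o,J \right)} = -7 - \left(20 + 214 o - J J\right) = -7 - \left(20 - J^{2} + 214 o\right) = -27 + J^{2} - 214 o$)
$\left(c{\left(0,-22 \right)} + 3969\right) \left(k - \left(\frac{1357}{2611} + \frac{7162}{5889}\right)\right) = \left(\left(-27 + \left(-22\right)^{2} - 0\right) + 3969\right) \left(41231 - \left(\frac{1357}{2611} + \frac{7162}{5889}\right)\right) = \left(\left(-27 + 484 + 0\right) + 3969\right) \left(41231 - \frac{26691355}{15376179}\right) = \left(457 + 3969\right) \left(41231 - \frac{26691355}{15376179}\right) = 4426 \left(41231 - \frac{26691355}{15376179}\right) = 4426 \cdot \frac{633948544994}{15376179} = \frac{2805856260143444}{15376179}$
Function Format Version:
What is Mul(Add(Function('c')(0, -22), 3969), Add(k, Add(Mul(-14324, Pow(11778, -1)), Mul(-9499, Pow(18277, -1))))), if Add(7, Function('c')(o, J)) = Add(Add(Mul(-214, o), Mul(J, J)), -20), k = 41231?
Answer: Rational(2805856260143444, 15376179) ≈ 1.8248e+8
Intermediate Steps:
Function('c')(o, J) = Add(-27, Pow(J, 2), Mul(-214, o)) (Function('c')(o, J) = Add(-7, Add(Add(Mul(-214, o), Mul(J, J)), -20)) = Add(-7, Add(Add(Mul(-214, o), Pow(J, 2)), -20)) = Add(-7, Add(Add(Pow(J, 2), Mul(-214, o)), -20)) = Add(-7, Add(-20, Pow(J, 2), Mul(-214, o))) = Add(-27, Pow(J, 2), Mul(-214, o)))
Mul(Add(Function('c')(0, -22), 3969), Add(k, Add(Mul(-14324, Pow(11778, -1)), Mul(-9499, Pow(18277, -1))))) = Mul(Add(Add(-27, Pow(-22, 2), Mul(-214, 0)), 3969), Add(41231, Add(Mul(-14324, Pow(11778, -1)), Mul(-9499, Pow(18277, -1))))) = Mul(Add(Add(-27, 484, 0), 3969), Add(41231, Add(Mul(-14324, Rational(1, 11778)), Mul(-9499, Rational(1, 18277))))) = Mul(Add(457, 3969), Add(41231, Add(Rational(-7162, 5889), Rational(-1357, 2611)))) = Mul(4426, Add(41231, Rational(-26691355, 15376179))) = Mul(4426, Rational(633948544994, 15376179)) = Rational(2805856260143444, 15376179)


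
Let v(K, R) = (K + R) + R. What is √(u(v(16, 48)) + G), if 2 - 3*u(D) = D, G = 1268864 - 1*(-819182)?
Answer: 2*√4698021/3 ≈ 1445.0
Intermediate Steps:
v(K, R) = K + 2*R
G = 2088046 (G = 1268864 + 819182 = 2088046)
u(D) = ⅔ - D/3
√(u(v(16, 48)) + G) = √((⅔ - (16 + 2*48)/3) + 2088046) = √((⅔ - (16 + 96)/3) + 2088046) = √((⅔ - ⅓*112) + 2088046) = √((⅔ - 112/3) + 2088046) = √(-110/3 + 2088046) = √(6264028/3) = 2*√4698021/3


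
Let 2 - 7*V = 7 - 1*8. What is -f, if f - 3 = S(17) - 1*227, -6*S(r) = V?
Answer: 3137/14 ≈ 224.07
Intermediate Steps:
V = 3/7 (V = 2/7 - (7 - 1*8)/7 = 2/7 - (7 - 8)/7 = 2/7 - 1/7*(-1) = 2/7 + 1/7 = 3/7 ≈ 0.42857)
S(r) = -1/14 (S(r) = -1/6*3/7 = -1/14)
f = -3137/14 (f = 3 + (-1/14 - 1*227) = 3 + (-1/14 - 227) = 3 - 3179/14 = -3137/14 ≈ -224.07)
-f = -1*(-3137/14) = 3137/14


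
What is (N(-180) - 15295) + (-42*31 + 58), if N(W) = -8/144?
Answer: -297703/18 ≈ -16539.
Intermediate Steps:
N(W) = -1/18 (N(W) = -8*1/144 = -1/18)
(N(-180) - 15295) + (-42*31 + 58) = (-1/18 - 15295) + (-42*31 + 58) = -275311/18 + (-1302 + 58) = -275311/18 - 1244 = -297703/18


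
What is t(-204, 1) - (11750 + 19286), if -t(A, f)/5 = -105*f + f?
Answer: -30516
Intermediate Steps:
t(A, f) = 520*f (t(A, f) = -5*(-105*f + f) = -(-520)*f = 520*f)
t(-204, 1) - (11750 + 19286) = 520*1 - (11750 + 19286) = 520 - 1*31036 = 520 - 31036 = -30516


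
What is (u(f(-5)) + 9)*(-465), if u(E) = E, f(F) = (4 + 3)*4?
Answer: -17205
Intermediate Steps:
f(F) = 28 (f(F) = 7*4 = 28)
(u(f(-5)) + 9)*(-465) = (28 + 9)*(-465) = 37*(-465) = -17205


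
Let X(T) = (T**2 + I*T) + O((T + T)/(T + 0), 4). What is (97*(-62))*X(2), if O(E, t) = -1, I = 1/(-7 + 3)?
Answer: -15035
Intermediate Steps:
I = -1/4 (I = 1/(-4) = -1/4 ≈ -0.25000)
X(T) = -1 + T**2 - T/4 (X(T) = (T**2 - T/4) - 1 = -1 + T**2 - T/4)
(97*(-62))*X(2) = (97*(-62))*(-1 + 2**2 - 1/4*2) = -6014*(-1 + 4 - 1/2) = -6014*5/2 = -15035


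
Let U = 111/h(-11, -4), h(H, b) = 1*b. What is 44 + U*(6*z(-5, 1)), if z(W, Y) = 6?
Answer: -955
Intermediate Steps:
h(H, b) = b
U = -111/4 (U = 111/(-4) = 111*(-¼) = -111/4 ≈ -27.750)
44 + U*(6*z(-5, 1)) = 44 - 333*6/2 = 44 - 111/4*36 = 44 - 999 = -955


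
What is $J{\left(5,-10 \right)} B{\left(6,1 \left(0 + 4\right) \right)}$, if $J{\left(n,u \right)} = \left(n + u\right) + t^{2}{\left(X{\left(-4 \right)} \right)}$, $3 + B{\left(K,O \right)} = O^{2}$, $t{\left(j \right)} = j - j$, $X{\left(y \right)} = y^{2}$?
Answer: $-65$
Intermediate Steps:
$t{\left(j \right)} = 0$
$B{\left(K,O \right)} = -3 + O^{2}$
$J{\left(n,u \right)} = n + u$ ($J{\left(n,u \right)} = \left(n + u\right) + 0^{2} = \left(n + u\right) + 0 = n + u$)
$J{\left(5,-10 \right)} B{\left(6,1 \left(0 + 4\right) \right)} = \left(5 - 10\right) \left(-3 + \left(1 \left(0 + 4\right)\right)^{2}\right) = - 5 \left(-3 + \left(1 \cdot 4\right)^{2}\right) = - 5 \left(-3 + 4^{2}\right) = - 5 \left(-3 + 16\right) = \left(-5\right) 13 = -65$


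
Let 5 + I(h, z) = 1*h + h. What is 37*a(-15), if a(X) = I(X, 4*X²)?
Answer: -1295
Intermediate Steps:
I(h, z) = -5 + 2*h (I(h, z) = -5 + (1*h + h) = -5 + (h + h) = -5 + 2*h)
a(X) = -5 + 2*X
37*a(-15) = 37*(-5 + 2*(-15)) = 37*(-5 - 30) = 37*(-35) = -1295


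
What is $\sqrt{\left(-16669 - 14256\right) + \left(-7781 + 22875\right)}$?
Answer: $3 i \sqrt{1759} \approx 125.82 i$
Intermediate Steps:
$\sqrt{\left(-16669 - 14256\right) + \left(-7781 + 22875\right)} = \sqrt{\left(-16669 - 14256\right) + 15094} = \sqrt{-30925 + 15094} = \sqrt{-15831} = 3 i \sqrt{1759}$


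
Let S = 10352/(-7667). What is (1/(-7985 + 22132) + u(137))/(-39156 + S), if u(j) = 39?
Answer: -2115072289/2123601954194 ≈ -0.00099598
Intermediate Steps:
S = -10352/7667 (S = 10352*(-1/7667) = -10352/7667 ≈ -1.3502)
(1/(-7985 + 22132) + u(137))/(-39156 + S) = (1/(-7985 + 22132) + 39)/(-39156 - 10352/7667) = (1/14147 + 39)/(-300219404/7667) = (1/14147 + 39)*(-7667/300219404) = (551734/14147)*(-7667/300219404) = -2115072289/2123601954194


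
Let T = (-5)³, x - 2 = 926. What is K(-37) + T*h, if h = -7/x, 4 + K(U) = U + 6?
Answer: -31605/928 ≈ -34.057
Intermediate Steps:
x = 928 (x = 2 + 926 = 928)
K(U) = 2 + U (K(U) = -4 + (U + 6) = -4 + (6 + U) = 2 + U)
T = -125
h = -7/928 ≈ -0.0075431
K(-37) + T*h = (2 - 37) - 125*(-7/928) = -35 + 875/928 = -31605/928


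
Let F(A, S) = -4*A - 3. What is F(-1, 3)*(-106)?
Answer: -106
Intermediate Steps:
F(A, S) = -3 - 4*A
F(-1, 3)*(-106) = (-3 - 4*(-1))*(-106) = (-3 + 4)*(-106) = 1*(-106) = -106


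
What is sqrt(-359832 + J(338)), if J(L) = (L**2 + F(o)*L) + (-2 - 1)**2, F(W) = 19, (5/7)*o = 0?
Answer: 3*I*sqrt(26573) ≈ 489.04*I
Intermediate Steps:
o = 0 (o = (7/5)*0 = 0)
J(L) = 9 + L**2 + 19*L (J(L) = (L**2 + 19*L) + (-2 - 1)**2 = (L**2 + 19*L) + (-3)**2 = (L**2 + 19*L) + 9 = 9 + L**2 + 19*L)
sqrt(-359832 + J(338)) = sqrt(-359832 + (9 + 338**2 + 19*338)) = sqrt(-359832 + (9 + 114244 + 6422)) = sqrt(-359832 + 120675) = sqrt(-239157) = 3*I*sqrt(26573)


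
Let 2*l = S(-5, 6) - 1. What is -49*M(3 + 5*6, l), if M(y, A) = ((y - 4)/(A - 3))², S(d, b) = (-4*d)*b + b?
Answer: -3364/289 ≈ -11.640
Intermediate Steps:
S(d, b) = b - 4*b*d (S(d, b) = -4*b*d + b = b - 4*b*d)
l = 125/2 (l = (6*(1 - 4*(-5)) - 1)/2 = (6*(1 + 20) - 1)/2 = (6*21 - 1)/2 = (126 - 1)/2 = (½)*125 = 125/2 ≈ 62.500)
M(y, A) = (-4 + y)²/(-3 + A)² (M(y, A) = ((-4 + y)/(-3 + A))² = (-4 + y)²/(-3 + A)²)
-49*M(3 + 5*6, l) = -49*(-4 + (3 + 5*6))²/(-3 + 125/2)² = -49*(-4 + (3 + 30))²/(119/2)² = -49*(-4 + 33)²*4/14161 = -49*29²*4/14161 = -41209*4/14161 = -49*3364/14161 = -3364/289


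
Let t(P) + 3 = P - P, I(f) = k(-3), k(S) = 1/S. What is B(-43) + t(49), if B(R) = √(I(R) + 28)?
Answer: -3 + √249/3 ≈ 2.2599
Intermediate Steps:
I(f) = -⅓ (I(f) = 1/(-3) = -⅓)
t(P) = -3 (t(P) = -3 + (P - P) = -3 + 0 = -3)
B(R) = √249/3 (B(R) = √(-⅓ + 28) = √(83/3) = √249/3)
B(-43) + t(49) = √249/3 - 3 = -3 + √249/3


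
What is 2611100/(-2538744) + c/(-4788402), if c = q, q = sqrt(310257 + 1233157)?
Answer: -652775/634686 - sqrt(1543414)/4788402 ≈ -1.0288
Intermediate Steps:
q = sqrt(1543414) ≈ 1242.3
c = sqrt(1543414) ≈ 1242.3
2611100/(-2538744) + c/(-4788402) = 2611100/(-2538744) + sqrt(1543414)/(-4788402) = 2611100*(-1/2538744) + sqrt(1543414)*(-1/4788402) = -652775/634686 - sqrt(1543414)/4788402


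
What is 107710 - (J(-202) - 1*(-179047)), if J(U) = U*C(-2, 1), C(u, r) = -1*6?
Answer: -72549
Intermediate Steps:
C(u, r) = -6
J(U) = -6*U (J(U) = U*(-6) = -6*U)
107710 - (J(-202) - 1*(-179047)) = 107710 - (-6*(-202) - 1*(-179047)) = 107710 - (1212 + 179047) = 107710 - 1*180259 = 107710 - 180259 = -72549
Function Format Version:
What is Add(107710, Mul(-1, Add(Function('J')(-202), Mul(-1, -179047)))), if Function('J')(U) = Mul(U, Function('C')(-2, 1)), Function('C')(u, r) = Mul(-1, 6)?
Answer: -72549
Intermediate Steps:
Function('C')(u, r) = -6
Function('J')(U) = Mul(-6, U) (Function('J')(U) = Mul(U, -6) = Mul(-6, U))
Add(107710, Mul(-1, Add(Function('J')(-202), Mul(-1, -179047)))) = Add(107710, Mul(-1, Add(Mul(-6, -202), Mul(-1, -179047)))) = Add(107710, Mul(-1, Add(1212, 179047))) = Add(107710, Mul(-1, 180259)) = Add(107710, -180259) = -72549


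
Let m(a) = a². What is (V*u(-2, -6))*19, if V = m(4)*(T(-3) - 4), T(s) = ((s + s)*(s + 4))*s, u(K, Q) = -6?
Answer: -25536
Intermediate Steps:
T(s) = 2*s²*(4 + s) (T(s) = ((2*s)*(4 + s))*s = (2*s*(4 + s))*s = 2*s²*(4 + s))
V = 224 (V = 4²*(2*(-3)²*(4 - 3) - 4) = 16*(2*9*1 - 4) = 16*(18 - 4) = 16*14 = 224)
(V*u(-2, -6))*19 = (224*(-6))*19 = -1344*19 = -25536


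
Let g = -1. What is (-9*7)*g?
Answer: 63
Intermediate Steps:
(-9*7)*g = -9*7*(-1) = -63*(-1) = 63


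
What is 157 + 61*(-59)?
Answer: -3442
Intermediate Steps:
157 + 61*(-59) = 157 - 3599 = -3442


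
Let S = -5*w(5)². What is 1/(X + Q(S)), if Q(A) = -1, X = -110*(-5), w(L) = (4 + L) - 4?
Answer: 1/549 ≈ 0.0018215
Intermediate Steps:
w(L) = L
X = 550
S = -125 (S = -5*5² = -5*25 = -125)
1/(X + Q(S)) = 1/(550 - 1) = 1/549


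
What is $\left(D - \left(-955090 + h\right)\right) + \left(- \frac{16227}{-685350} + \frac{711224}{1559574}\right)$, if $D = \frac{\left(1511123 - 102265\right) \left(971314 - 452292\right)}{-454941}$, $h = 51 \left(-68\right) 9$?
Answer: $- \frac{1864021145832697419511}{3001639050747450} \approx -6.21 \cdot 10^{5}$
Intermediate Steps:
$h = -31212$ ($h = \left(-3468\right) 9 = -31212$)
$D = - \frac{731228296876}{454941}$ ($D = 1408858 \cdot 519022 \left(- \frac{1}{454941}\right) = 731228296876 \left(- \frac{1}{454941}\right) = - \frac{731228296876}{454941} \approx -1.6073 \cdot 10^{6}$)
$\left(D - \left(-955090 + h\right)\right) + \left(- \frac{16227}{-685350} + \frac{711224}{1559574}\right) = \left(- \frac{731228296876}{454941} + \left(955090 - -31212\right)\right) + \left(- \frac{16227}{-685350} + \frac{711224}{1559574}\right) = \left(- \frac{731228296876}{454941} + \left(955090 + 31212\right)\right) + \left(\left(-16227\right) \left(- \frac{1}{685350}\right) + 711224 \cdot \frac{1}{1559574}\right) = \left(- \frac{731228296876}{454941} + 986302\right) + \left(\frac{1803}{76150} + \frac{355612}{779787}\right) = - \frac{282519078694}{454941} + \frac{28485809761}{59380780050} = - \frac{1864021145832697419511}{3001639050747450}$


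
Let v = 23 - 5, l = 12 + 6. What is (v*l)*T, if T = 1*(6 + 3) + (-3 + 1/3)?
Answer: 2052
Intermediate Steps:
l = 18
v = 18
T = 19/3 (T = 1*9 + (-3 + 1/3) = 9 - 8/3 = 19/3 ≈ 6.3333)
(v*l)*T = (18*18)*(19/3) = 324*(19/3) = 2052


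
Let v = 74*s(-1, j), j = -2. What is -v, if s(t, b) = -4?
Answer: 296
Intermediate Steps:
v = -296 (v = 74*(-4) = -296)
-v = -1*(-296) = 296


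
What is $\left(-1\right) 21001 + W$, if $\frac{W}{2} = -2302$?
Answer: $-25605$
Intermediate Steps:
$W = -4604$ ($W = 2 \left(-2302\right) = -4604$)
$\left(-1\right) 21001 + W = \left(-1\right) 21001 - 4604 = -21001 - 4604 = -25605$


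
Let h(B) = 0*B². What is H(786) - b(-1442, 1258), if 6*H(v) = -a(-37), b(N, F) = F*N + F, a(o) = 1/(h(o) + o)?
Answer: 402436717/222 ≈ 1.8128e+6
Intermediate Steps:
h(B) = 0
a(o) = 1/o (a(o) = 1/(0 + o) = 1/o)
b(N, F) = F + F*N
H(v) = 1/222 (H(v) = (-1/(-37))/6 = (-1*(-1/37))/6 = (⅙)*(1/37) = 1/222)
H(786) - b(-1442, 1258) = 1/222 - 1258*(1 - 1442) = 1/222 - 1258*(-1441) = 1/222 - 1*(-1812778) = 1/222 + 1812778 = 402436717/222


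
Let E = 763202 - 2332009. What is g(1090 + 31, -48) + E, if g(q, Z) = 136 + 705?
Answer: -1567966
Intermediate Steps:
g(q, Z) = 841
E = -1568807
g(1090 + 31, -48) + E = 841 - 1568807 = -1567966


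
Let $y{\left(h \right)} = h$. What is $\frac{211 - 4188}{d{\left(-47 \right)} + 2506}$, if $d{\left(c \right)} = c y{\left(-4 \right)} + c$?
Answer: $- \frac{3977}{2647} \approx -1.5025$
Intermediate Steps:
$d{\left(c \right)} = - 3 c$ ($d{\left(c \right)} = c \left(-4\right) + c = - 4 c + c = - 3 c$)
$\frac{211 - 4188}{d{\left(-47 \right)} + 2506} = \frac{211 - 4188}{\left(-3\right) \left(-47\right) + 2506} = - \frac{3977}{141 + 2506} = - \frac{3977}{2647}$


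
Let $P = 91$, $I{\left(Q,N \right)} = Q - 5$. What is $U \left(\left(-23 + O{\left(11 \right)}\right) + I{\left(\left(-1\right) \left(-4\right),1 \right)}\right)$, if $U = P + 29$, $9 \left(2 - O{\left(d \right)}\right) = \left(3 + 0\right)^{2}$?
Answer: $-2760$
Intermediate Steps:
$O{\left(d \right)} = 1$ ($O{\left(d \right)} = 2 - \frac{\left(3 + 0\right)^{2}}{9} = 2 - \frac{3^{2}}{9} = 2 - 1 = 1$)
$I{\left(Q,N \right)} = -5 + Q$ ($I{\left(Q,N \right)} = Q - 5 = -5 + Q$)
$U = 120$ ($U = 91 + 29 = 120$)
$U \left(\left(-23 + O{\left(11 \right)}\right) + I{\left(\left(-1\right) \left(-4\right),1 \right)}\right) = 120 \left(\left(-23 + 1\right) - 1\right) = 120 \left(-22 + \left(-5 + 4\right)\right) = 120 \left(-22 - 1\right) = 120 \left(-23\right) = -2760$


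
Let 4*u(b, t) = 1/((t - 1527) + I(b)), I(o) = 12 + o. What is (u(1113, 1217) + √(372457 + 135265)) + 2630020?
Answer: 8573865201/3260 + √507722 ≈ 2.6307e+6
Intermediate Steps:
u(b, t) = 1/(4*(-1515 + b + t)) (u(b, t) = 1/(4*((t - 1527) + (12 + b))) = 1/(4*((-1527 + t) + (12 + b))) = 1/(4*(-1515 + b + t)))
(u(1113, 1217) + √(372457 + 135265)) + 2630020 = (1/(4*(-1515 + 1113 + 1217)) + √(372457 + 135265)) + 2630020 = ((¼)/815 + √507722) + 2630020 = ((¼)*(1/815) + √507722) + 2630020 = (1/3260 + √507722) + 2630020 = 8573865201/3260 + √507722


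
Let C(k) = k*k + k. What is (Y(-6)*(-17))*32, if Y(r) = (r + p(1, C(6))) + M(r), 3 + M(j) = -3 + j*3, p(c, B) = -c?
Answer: 16864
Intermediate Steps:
C(k) = k + k² (C(k) = k² + k = k + k²)
M(j) = -6 + 3*j (M(j) = -3 + (-3 + j*3) = -3 + (-3 + 3*j) = -6 + 3*j)
Y(r) = -7 + 4*r (Y(r) = (r - 1*1) + (-6 + 3*r) = (r - 1) + (-6 + 3*r) = (-1 + r) + (-6 + 3*r) = -7 + 4*r)
(Y(-6)*(-17))*32 = ((-7 + 4*(-6))*(-17))*32 = ((-7 - 24)*(-17))*32 = -31*(-17)*32 = 527*32 = 16864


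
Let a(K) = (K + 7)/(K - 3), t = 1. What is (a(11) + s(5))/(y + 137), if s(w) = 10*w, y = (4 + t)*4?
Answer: 209/628 ≈ 0.33280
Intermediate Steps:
y = 20 (y = (4 + 1)*4 = 5*4 = 20)
a(K) = (7 + K)/(-3 + K)
(a(11) + s(5))/(y + 137) = ((7 + 11)/(-3 + 11) + 10*5)/(20 + 137) = (18/8 + 50)/157 = ((1/8)*18 + 50)/157 = (9/4 + 50)/157 = (1/157)*(209/4) = 209/628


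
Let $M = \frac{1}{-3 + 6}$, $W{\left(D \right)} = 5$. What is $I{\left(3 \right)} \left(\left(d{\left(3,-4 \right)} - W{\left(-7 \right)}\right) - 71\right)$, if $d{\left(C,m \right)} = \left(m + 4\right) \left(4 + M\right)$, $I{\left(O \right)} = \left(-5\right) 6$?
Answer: $2280$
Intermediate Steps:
$I{\left(O \right)} = -30$
$M = \frac{1}{3} \approx 0.33333$
$d{\left(C,m \right)} = \frac{52}{3} + \frac{13 m}{3}$ ($d{\left(C,m \right)} = \left(m + 4\right) \left(4 + \frac{1}{3}\right) = \left(4 + m\right) \frac{13}{3} = \frac{52}{3} + \frac{13 m}{3}$)
$I{\left(3 \right)} \left(\left(d{\left(3,-4 \right)} - W{\left(-7 \right)}\right) - 71\right) = - 30 \left(\left(\left(\frac{52}{3} + \frac{13}{3} \left(-4\right)\right) - 5\right) - 71\right) = - 30 \left(\left(\left(\frac{52}{3} - \frac{52}{3}\right) - 5\right) - 71\right) = - 30 \left(\left(0 - 5\right) - 71\right) = - 30 \left(-5 - 71\right) = \left(-30\right) \left(-76\right) = 2280$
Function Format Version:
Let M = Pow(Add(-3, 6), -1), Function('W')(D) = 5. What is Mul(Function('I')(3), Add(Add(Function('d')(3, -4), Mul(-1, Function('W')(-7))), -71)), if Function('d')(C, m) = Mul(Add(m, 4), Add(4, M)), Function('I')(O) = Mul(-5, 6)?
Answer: 2280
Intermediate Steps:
Function('I')(O) = -30
M = Rational(1, 3) (M = Pow(3, -1) = Rational(1, 3) ≈ 0.33333)
Function('d')(C, m) = Add(Rational(52, 3), Mul(Rational(13, 3), m)) (Function('d')(C, m) = Mul(Add(m, 4), Add(4, Rational(1, 3))) = Mul(Add(4, m), Rational(13, 3)) = Add(Rational(52, 3), Mul(Rational(13, 3), m)))
Mul(Function('I')(3), Add(Add(Function('d')(3, -4), Mul(-1, Function('W')(-7))), -71)) = Mul(-30, Add(Add(Add(Rational(52, 3), Mul(Rational(13, 3), -4)), Mul(-1, 5)), -71)) = Mul(-30, Add(Add(Add(Rational(52, 3), Rational(-52, 3)), -5), -71)) = Mul(-30, Add(Add(0, -5), -71)) = Mul(-30, Add(-5, -71)) = Mul(-30, -76) = 2280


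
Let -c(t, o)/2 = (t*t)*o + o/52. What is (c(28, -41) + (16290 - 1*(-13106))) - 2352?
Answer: 2374673/26 ≈ 91334.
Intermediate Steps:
c(t, o) = -o/26 - 2*o*t**2 (c(t, o) = -2*((t*t)*o + o/52) = -2*(t**2*o + o*(1/52)) = -2*(o*t**2 + o/52) = -2*(o/52 + o*t**2) = -o/26 - 2*o*t**2)
(c(28, -41) + (16290 - 1*(-13106))) - 2352 = (-1/26*(-41)*(1 + 52*28**2) + (16290 - 1*(-13106))) - 2352 = (-1/26*(-41)*(1 + 52*784) + (16290 + 13106)) - 2352 = (-1/26*(-41)*(1 + 40768) + 29396) - 2352 = (-1/26*(-41)*40769 + 29396) - 2352 = (1671529/26 + 29396) - 2352 = 2435825/26 - 2352 = 2374673/26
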